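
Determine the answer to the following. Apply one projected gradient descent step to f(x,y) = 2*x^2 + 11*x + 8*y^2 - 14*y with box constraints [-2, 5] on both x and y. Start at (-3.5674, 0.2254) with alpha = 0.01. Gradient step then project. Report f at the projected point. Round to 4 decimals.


Step 1: Compute gradient at (-3.5674, 0.2254).
grad_x = 2*2*-3.5674 + 11 = -3.2696
grad_y = 2*8*0.2254 - 14 = -10.3936
Step 2: Gradient step.
x_raw = -3.5674 - 0.01*-3.2696 = -3.5347
y_raw = 0.2254 - 0.01*-10.3936 = 0.3293
Step 3: Project onto [-2, 5].
x_proj = clip(-3.5347) = -2.0
y_proj = clip(0.3293) = 0.3293
Step 4: Evaluate f.
f(-2.0, 0.3293) = -17.743


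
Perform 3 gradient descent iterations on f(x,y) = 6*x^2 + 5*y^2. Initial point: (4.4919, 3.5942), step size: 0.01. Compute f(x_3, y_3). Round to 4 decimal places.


Gradient descent on f(x,y) = 6*x^2 + 5*y^2.
Starting point: (4.4919, 3.5942), alpha = 0.01
Step 1: grad_x = 2*6*4.4919 = 53.9028, grad_y = 2*5*3.5942 = 35.942
  x_1 = 4.4919 - 0.01*53.9028 = 3.9529
  y_1 = 3.5942 - 0.01*35.942 = 3.2348
Step 2: grad_x = 2*6*3.9529 = 47.4345, grad_y = 2*5*3.2348 = 32.3478
  x_2 = 3.9529 - 0.01*47.4345 = 3.4785
  y_2 = 3.2348 - 0.01*32.3478 = 2.9113
Step 3: grad_x = 2*6*3.4785 = 41.7423, grad_y = 2*5*2.9113 = 29.113
  x_3 = 3.4785 - 0.01*41.7423 = 3.0611
  y_3 = 2.9113 - 0.01*29.113 = 2.6202
f(3.0611, 2.6202) = 6*3.0611^2 + 5*2.6202^2 = 90.5487


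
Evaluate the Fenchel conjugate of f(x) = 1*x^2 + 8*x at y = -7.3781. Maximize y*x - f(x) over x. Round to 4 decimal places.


f*(y) = sup_x {y*x - a*x^2 - b*x} = sup_x {(y-b)*x - a*x^2}
FOC: (y - b) - 2a*x = 0 => x* = (y - b)/(2a)
x* = (-7.3781 - 8)/(2*1) = -7.6891
f*(-7.3781) = (y-b)^2/(4a) = (-7.3781 - 8)^2/(4*1)
= 236.486/4 = 59.1215


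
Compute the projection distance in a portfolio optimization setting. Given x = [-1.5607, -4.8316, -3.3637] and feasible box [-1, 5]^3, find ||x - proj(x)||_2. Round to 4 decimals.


Project each component onto [-1, 5].
clip(-1.5607) = -1.0, clip(-4.8316) = -1.0, clip(-3.3637) = -1.0
Projection = [-1.0, -1.0, -1.0]
Squared diffs: [0.3144, 14.6812, 5.5871]
Distance = sqrt(20.5827) = 4.5368


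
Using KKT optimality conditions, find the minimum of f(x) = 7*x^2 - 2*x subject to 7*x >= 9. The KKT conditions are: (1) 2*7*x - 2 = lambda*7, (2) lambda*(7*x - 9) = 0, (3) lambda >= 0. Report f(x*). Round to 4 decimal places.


Step 1: Try lambda = 0 (constraint inactive).
x_unc = 2/(2*7) = 0.1429
Check: 7*0.1429 = 1.0003 < 9 -- violated!
Step 2: Constraint must be active: 7*x = 9
x* = 9/7 = 1.2857 (rounded; the exact value 9/7 is used below)
lambda = (2*7*(9/7) - 2)/7 = 2.2857
Step 3: Compute optimal value.
f(x*) = 7*(9/7)^2 - 2*(9/7) = 9.0


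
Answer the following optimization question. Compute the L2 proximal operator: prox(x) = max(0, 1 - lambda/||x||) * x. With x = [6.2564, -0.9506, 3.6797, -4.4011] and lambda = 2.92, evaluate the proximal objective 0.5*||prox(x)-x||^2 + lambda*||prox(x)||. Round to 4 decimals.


Step 1: Compute ||x||.
||x|| = 8.5414
Step 2: Compute scaling factor.
scale = max(0, 1 - 2.92/8.5414) = 0.6581
Step 3: prox(x) = [4.1176, -0.6256, 2.4217, -2.8965]
||prox(x)|| = 5.6214
Step 4: Proximal objective.
0.5*||prox-x||^2 = 4.2632
lambda*||prox|| = 16.4145
Total = 20.6778


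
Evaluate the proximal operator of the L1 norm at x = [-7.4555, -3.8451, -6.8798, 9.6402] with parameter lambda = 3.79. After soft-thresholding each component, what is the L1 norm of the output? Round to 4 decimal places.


Soft-thresholding with lambda = 3.79:
prox(-7.4555) = sign(-7.4555)*max(|-7.4555| - 3.79, 0) = -3.6655
prox(-3.8451) = sign(-3.8451)*max(|-3.8451| - 3.79, 0) = -0.0551
prox(-6.8798) = sign(-6.8798)*max(|-6.8798| - 3.79, 0) = -3.0898
prox(9.6402) = sign(9.6402)*max(|9.6402| - 3.79, 0) = 5.8502
prox(x) = [-3.6655, -0.0551, -3.0898, 5.8502]
||prox(x)||_1 = 3.6655 + 0.0551 + 3.0898 + 5.8502 = 12.6606


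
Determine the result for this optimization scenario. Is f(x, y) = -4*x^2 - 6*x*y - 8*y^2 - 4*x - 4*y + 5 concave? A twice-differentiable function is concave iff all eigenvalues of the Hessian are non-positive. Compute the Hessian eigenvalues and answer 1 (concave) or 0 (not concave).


The Hessian of f(x,y) = -4*x^2 - 6*x*y - 8*y^2 - 4*x - 4*y + 5 is:
H = [[-8, -6], [-6, -16]]
Trace = -8 - 16 = -24
Determinant = -8*-16 - (-6)^2 = 92
Discriminant = (-24)^2 - 4*92 = 208.0
Eigenvalues: lambda_1 = -19.2111, lambda_2 = -4.7889
The function is concave.

1


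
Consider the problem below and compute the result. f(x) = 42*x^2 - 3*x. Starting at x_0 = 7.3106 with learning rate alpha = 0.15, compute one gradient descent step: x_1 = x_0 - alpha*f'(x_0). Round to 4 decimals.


We compute the gradient at x_0 and apply the update.
f'(x) = 84*x - 3
f'(7.3106) = 84*7.3106 - 3 = 611.0904
x_1 = 7.3106 - 0.15*611.0904 = -84.353


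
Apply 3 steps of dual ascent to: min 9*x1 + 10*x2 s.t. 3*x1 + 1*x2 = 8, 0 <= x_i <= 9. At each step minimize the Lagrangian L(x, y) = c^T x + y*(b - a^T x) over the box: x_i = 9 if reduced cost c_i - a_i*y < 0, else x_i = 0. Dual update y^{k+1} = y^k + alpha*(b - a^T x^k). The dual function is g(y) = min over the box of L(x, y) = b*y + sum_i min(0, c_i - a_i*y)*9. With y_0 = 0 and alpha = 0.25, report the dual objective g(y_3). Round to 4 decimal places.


Dual ascent for LP: min 9*x1 + 10*x2, 3*x1 + 1*x2 = 8, 0 <= x_i <= 9
Step 1: y^k = 0.0, reduced costs: (9.0, 10.0)
  x^k = (0.0, 0.0), subgradient = b - a^T x = 8.0
  y^{k+1} = 0.0 + 0.25*8.0 = 2.0
Step 2: y^k = 2.0, reduced costs: (3.0, 8.0)
  x^k = (0.0, 0.0), subgradient = b - a^T x = 8.0
  y^{k+1} = 2.0 + 0.25*8.0 = 4.0
Step 3: y^k = 4.0, reduced costs: (-3.0, 6.0)
  x^k = (9.0, 0.0), subgradient = b - a^T x = -19.0
  y^{k+1} = 4.0 + 0.25*-19.0 = -0.75
Dual objective at y_3 = -0.75: reduced costs (11.25, 10.75), box minimizer x = (0.0, 0.0)
g(y_3) = b*y + (c1 - a1*y)*x1 + (c2 - a2*y)*x2 = 8*(-0.75) + 11.25*0.0 + 10.75*0.0 = -6.0 + 0.0 + 0.0 = -6.0


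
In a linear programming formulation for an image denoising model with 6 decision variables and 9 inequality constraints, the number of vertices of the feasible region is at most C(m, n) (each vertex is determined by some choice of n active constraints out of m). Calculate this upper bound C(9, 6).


Each vertex corresponds to some choice of n active constraints out of m, so the number of vertices is at most C(m, n) = m! / (n!(m-n)!).
m = 9, n = 6
Numerator: 9 * 8 * 7 * 6 * 5 * 4
Denominator: 6! = 720
C(9, 6) = 84


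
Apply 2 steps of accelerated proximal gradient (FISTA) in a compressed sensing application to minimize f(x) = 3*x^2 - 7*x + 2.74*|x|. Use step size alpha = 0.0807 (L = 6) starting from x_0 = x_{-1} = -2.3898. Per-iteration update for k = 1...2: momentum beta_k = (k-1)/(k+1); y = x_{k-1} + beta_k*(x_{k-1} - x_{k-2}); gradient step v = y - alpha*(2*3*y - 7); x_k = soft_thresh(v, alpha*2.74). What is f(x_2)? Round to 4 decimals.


FISTA on f(x) = 3*x^2 - 7*x + 2.74*|x|
L = 6, alpha = 0.0807
Iteration 1: beta = 0.0, y = -2.3898 + 0.0*(-2.3898 + 2.3898) = -2.3898
  grad(y) = -21.3388, v = y - alpha*grad = -0.6678
  prox(v) = soft_thresh(-0.6678, 0.2211) = -0.4466
Iteration 2: beta = 0.3333, y = -0.4466 + 0.3333*(-0.4466 + 2.3898) = 0.2011
  grad(y) = -5.7935, v = y - alpha*grad = 0.6686
  prox(v) = soft_thresh(0.6686, 0.2211) = 0.4475
f(x_2) = 3*0.4475^2 - 7*0.4475 + 2.74*|0.4475| = -1.3056


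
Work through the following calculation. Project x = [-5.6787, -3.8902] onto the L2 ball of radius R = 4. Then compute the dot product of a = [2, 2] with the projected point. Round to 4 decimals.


Step 1: Compute ||x|| (intermediates to 6 decimals).
||x|| = sqrt((-5.6787)^2 + (-3.8902)^2) = 6.883407
Step 2: Project.
Since ||x|| > R, scale = R/||x|| = 4/6.883407 = 0.581108, proj(x) = scale * x
proj(x) = [-3.299938, -2.260626]
Step 3: Dot product.
a^T * proj(x) = 2*(-3.299938) + 2*(-2.260626) = -11.1211


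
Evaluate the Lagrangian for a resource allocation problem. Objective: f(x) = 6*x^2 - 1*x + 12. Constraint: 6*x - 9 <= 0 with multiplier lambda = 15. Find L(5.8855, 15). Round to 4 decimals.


Step 1: Evaluate f(x).
f(5.8855) = 6*5.8855^2 - 1*5.8855 + 12 = 213.9492
Step 2: Evaluate g(x).
g(5.8855) = 6*5.8855 - 9 = 26.313
Step 3: Compute Lagrangian.
L = 213.9492 + 15*26.313 = 608.6442


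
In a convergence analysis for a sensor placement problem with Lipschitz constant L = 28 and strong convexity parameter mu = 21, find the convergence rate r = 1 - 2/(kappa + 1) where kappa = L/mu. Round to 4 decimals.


Step 1: Compute the condition number.
kappa = L/mu = 28/21 = 1.3333
Step 2: Compute the convergence rate.
r = 1 - 2/(kappa + 1) = 1 - 2*mu/(L + mu) = (L - mu)/(L + mu) = 7/49 = 0.1429


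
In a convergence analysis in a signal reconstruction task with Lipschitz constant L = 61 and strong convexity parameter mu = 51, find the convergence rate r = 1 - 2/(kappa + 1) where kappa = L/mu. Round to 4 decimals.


Step 1: Compute the condition number.
kappa = L/mu = 61/51 = 1.1961
Step 2: Compute the convergence rate.
r = 1 - 2/(kappa + 1) = 1 - 2*mu/(L + mu) = (L - mu)/(L + mu) = 10/112 = 0.0893


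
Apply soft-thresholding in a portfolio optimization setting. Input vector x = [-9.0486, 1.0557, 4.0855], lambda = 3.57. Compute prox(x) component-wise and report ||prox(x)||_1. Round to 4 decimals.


Soft-thresholding with lambda = 3.57:
prox(-9.0486) = sign(-9.0486)*max(|-9.0486| - 3.57, 0) = -5.4786
prox(1.0557) = sign(1.0557)*max(|1.0557| - 3.57, 0) = 0.0
prox(4.0855) = sign(4.0855)*max(|4.0855| - 3.57, 0) = 0.5155
prox(x) = [-5.4786, 0.0, 0.5155]
||prox(x)||_1 = 5.4786 + 0.0 + 0.5155 = 5.9941


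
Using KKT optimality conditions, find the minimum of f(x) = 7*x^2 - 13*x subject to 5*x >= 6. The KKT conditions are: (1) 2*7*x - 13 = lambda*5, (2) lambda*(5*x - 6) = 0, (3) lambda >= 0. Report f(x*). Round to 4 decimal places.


Step 1: Try lambda = 0 (constraint inactive).
x_unc = 13/(2*7) = 0.9286
Check: 5*0.9286 = 4.643 < 6 -- violated!
Step 2: Constraint must be active: 5*x = 6
x* = 6/5 = 1.2
lambda = (2*7*1.2 - 13)/5 = 0.76
Step 3: Compute optimal value.
f(x*) = 7*1.2^2 - 13*1.2 = -5.52


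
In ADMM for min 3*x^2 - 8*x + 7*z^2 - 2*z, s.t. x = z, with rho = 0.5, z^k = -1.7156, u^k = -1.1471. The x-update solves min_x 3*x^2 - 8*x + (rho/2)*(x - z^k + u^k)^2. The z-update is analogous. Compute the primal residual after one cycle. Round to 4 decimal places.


ADMM iteration with rho = 0.5, z^k = -1.7156, u^k = -1.1471
Step 1: x-update.
Minimize 3*x^2 - 8*x + (0.5/2)*(x + 1.7156 - 1.1471)^2
FOC: (2*3 + 0.5)*x = 8 + 0.5*(-1.7156 + 1.1471)
x^{k+1} = 1.187
Step 2: z-update.
Minimize 7*z^2 - 2*z + (0.5/2)*(1.187 - z - 1.1471)^2
FOC: (2*7 + 0.5)*z = 2 + 0.5*(1.187 - 1.1471)
z^{k+1} = 0.1393
Step 3: u-update.
u^{k+1} = -1.1471 + 1.187 - 0.1393 = -0.0994
Step 4: Primal residual = |1.187 - 0.1393| = 1.0477


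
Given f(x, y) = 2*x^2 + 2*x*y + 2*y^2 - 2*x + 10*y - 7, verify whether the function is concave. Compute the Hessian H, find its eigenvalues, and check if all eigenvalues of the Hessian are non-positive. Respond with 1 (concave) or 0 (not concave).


The Hessian of f(x,y) = 2*x^2 + 2*x*y + 2*y^2 - 2*x + 10*y - 7 is:
H = [[4, 2], [2, 4]]
Trace = 4 + 4 = 8
Determinant = 4*4 - (2)^2 = 12
Discriminant = (8)^2 - 4*12 = 16.0
Eigenvalues: lambda_1 = 2.0, lambda_2 = 6.0
The function is not concave.

0


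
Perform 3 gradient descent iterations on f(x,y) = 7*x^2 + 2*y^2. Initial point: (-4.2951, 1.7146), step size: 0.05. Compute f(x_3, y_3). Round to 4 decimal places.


Gradient descent on f(x,y) = 7*x^2 + 2*y^2.
Starting point: (-4.2951, 1.7146), alpha = 0.05
Step 1: grad_x = 2*7*-4.2951 = -60.1314, grad_y = 2*2*1.7146 = 6.8584
  x_1 = -4.2951 - 0.05*-60.1314 = -1.2885
  y_1 = 1.7146 - 0.05*6.8584 = 1.3717
Step 2: grad_x = 2*7*-1.2885 = -18.0394, grad_y = 2*2*1.3717 = 5.4867
  x_2 = -1.2885 - 0.05*-18.0394 = -0.3866
  y_2 = 1.3717 - 0.05*5.4867 = 1.0973
Step 3: grad_x = 2*7*-0.3866 = -5.4118, grad_y = 2*2*1.0973 = 4.3894
  x_3 = -0.3866 - 0.05*-5.4118 = -0.116
  y_3 = 1.0973 - 0.05*4.3894 = 0.8779
f(-0.116, 0.8779) = 7*(-0.116)^2 + 2*0.8779^2 = 1.6355


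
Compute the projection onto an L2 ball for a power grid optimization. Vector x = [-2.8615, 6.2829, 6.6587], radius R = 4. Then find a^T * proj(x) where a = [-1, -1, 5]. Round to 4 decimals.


Step 1: Compute ||x|| (intermediates to 6 decimals).
||x|| = sqrt((-2.8615)^2 + 6.2829^2 + 6.6587^2) = 9.591731
Step 2: Project.
Since ||x|| > R, scale = R/||x|| = 4/9.591731 = 0.417026, proj(x) = scale * x
proj(x) = [-1.19332, 2.620133, 2.776851]
Step 3: Dot product.
a^T * proj(x) = -1*(-1.19332) - 1*2.620133 + 5*2.776851 = 12.4574


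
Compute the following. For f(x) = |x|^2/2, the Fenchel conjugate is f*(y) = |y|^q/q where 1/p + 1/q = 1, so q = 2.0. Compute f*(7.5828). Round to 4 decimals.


The conjugate exponent q satisfies 1/p + 1/q = 1.
p = 2, so q = 2/(2 - 1) = 2.0
|y|^q = 7.5828^2.0 = 57.4989
f*(7.5828) = 57.4989 / 2.0 = 28.7494


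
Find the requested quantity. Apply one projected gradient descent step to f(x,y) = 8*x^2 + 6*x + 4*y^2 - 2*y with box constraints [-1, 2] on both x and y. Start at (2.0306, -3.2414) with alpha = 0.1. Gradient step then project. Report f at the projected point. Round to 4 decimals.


Step 1: Compute gradient at (2.0306, -3.2414).
grad_x = 2*8*2.0306 + 6 = 38.4896
grad_y = 2*4*-3.2414 - 2 = -27.9312
Step 2: Gradient step.
x_raw = 2.0306 - 0.1*38.4896 = -1.8184
y_raw = -3.2414 - 0.1*-27.9312 = -0.4483
Step 3: Project onto [-1, 2].
x_proj = clip(-1.8184) = -1.0
y_proj = clip(-0.4483) = -0.4483
Step 4: Evaluate f.
f(-1.0, -0.4483) = 3.7004


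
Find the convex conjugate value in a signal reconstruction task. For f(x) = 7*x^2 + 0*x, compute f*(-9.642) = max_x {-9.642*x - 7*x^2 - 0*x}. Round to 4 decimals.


f*(y) = sup_x {y*x - a*x^2 - b*x} = sup_x {(y-b)*x - a*x^2}
FOC: (y - b) - 2a*x = 0 => x* = (y - b)/(2a)
x* = (-9.642 - 0)/(2*7) = -0.6887
f*(-9.642) = (y-b)^2/(4a) = (-9.642 - 0)^2/(4*7)
= 92.9682/28 = 3.3203


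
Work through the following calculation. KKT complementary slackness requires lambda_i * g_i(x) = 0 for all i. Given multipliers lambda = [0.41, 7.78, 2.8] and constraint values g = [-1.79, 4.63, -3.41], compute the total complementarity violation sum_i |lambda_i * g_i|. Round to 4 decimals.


KKT complementary slackness check:
lambda_1 * g_1 = 0.41 * -1.79 = -0.7339
lambda_2 * g_2 = 7.78 * 4.63 = 36.0214
lambda_3 * g_3 = 2.8 * -3.41 = -9.548
Total violation = 0.7339 + 36.0214 + 9.548 = 46.3033


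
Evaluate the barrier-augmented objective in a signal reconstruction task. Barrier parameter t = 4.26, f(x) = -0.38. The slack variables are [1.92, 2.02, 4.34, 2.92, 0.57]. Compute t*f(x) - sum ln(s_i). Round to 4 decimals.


Step 1: Compute log-barrier.
ln values: [0.6523, 0.7031, 1.4679, 1.0716, -0.5621]
phi = -(0.6523 + 0.7031 + 1.4679 + 1.0716 - 0.5621) = -3.3328
Step 2: Compute augmented objective.
t*f(x) = 4.26*-0.38 = -1.6188
Total = -1.6188 - 3.3328 = -4.9516


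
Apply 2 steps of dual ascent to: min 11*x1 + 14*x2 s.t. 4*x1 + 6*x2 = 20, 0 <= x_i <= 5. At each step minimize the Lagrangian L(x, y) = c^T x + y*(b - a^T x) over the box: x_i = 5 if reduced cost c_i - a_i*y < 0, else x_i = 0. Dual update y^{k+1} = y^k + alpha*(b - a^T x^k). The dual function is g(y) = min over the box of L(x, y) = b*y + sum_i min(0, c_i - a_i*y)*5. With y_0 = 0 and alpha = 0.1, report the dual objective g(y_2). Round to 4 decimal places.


Dual ascent for LP: min 11*x1 + 14*x2, 4*x1 + 6*x2 = 20, 0 <= x_i <= 5
Step 1: y^k = 0.0, reduced costs: (11.0, 14.0)
  x^k = (0.0, 0.0), subgradient = b - a^T x = 20.0
  y^{k+1} = 0.0 + 0.1*20.0 = 2.0
Step 2: y^k = 2.0, reduced costs: (3.0, 2.0)
  x^k = (0.0, 0.0), subgradient = b - a^T x = 20.0
  y^{k+1} = 2.0 + 0.1*20.0 = 4.0
Dual objective at y_2 = 4.0: reduced costs (-5.0, -10.0), box minimizer x = (5.0, 5.0)
g(y_2) = b*y + (c1 - a1*y)*x1 + (c2 - a2*y)*x2 = 20*4.0 + (-5.0)*5.0 + (-10.0)*5.0 = 80.0 - 25.0 - 50.0 = 5.0


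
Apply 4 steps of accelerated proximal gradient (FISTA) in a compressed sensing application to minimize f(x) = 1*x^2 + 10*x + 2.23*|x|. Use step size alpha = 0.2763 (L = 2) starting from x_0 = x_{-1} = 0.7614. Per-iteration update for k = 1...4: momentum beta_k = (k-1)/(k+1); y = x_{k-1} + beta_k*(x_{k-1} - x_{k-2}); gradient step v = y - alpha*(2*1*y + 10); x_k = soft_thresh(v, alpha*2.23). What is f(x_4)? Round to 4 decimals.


FISTA on f(x) = 1*x^2 + 10*x + 2.23*|x|
L = 2, alpha = 0.2763
Iteration 1: beta = 0.0, y = 0.7614 + 0.0*(0.7614 - 0.7614) = 0.7614
  grad(y) = 11.5228, v = y - alpha*grad = -2.4223
  prox(v) = soft_thresh(-2.4223, 0.6161) = -1.8062
Iteration 2: beta = 0.3333, y = -1.8062 + 0.3333*(-1.8062 - 0.7614) = -2.6621
  grad(y) = 4.6759, v = y - alpha*grad = -3.954
  prox(v) = soft_thresh(-3.954, 0.6161) = -3.3379
Iteration 3: beta = 0.5, y = -3.3379 + 0.5*(-3.3379 + 1.8062) = -4.1037
  grad(y) = 1.7926, v = y - alpha*grad = -4.599
  prox(v) = soft_thresh(-4.599, 0.6161) = -3.9828
Iteration 4: beta = 0.6, y = -3.9828 + 0.6*(-3.9828 + 3.3379) = -4.3698
  grad(y) = 1.2603, v = y - alpha*grad = -4.7181
  prox(v) = soft_thresh(-4.7181, 0.6161) = -4.1019
f(x_4) = 1*(-4.1019)^2 + 10*(-4.1019) + 2.23*|-4.1019| = -15.0462


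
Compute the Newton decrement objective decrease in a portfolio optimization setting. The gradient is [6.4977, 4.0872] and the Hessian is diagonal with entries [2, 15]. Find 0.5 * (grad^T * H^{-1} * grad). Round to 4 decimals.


Step 1: H is diagonal, so H^(-1) * g = [3.2489, 0.2725].
Step 2: g^T H^(-1) g = sum_i g_i^2 / H_ii
  = (6.4977)^2/2 + (4.0872)^2/15
  = 21.1101 + 1.1137 = 22.2237
Step 3: Objective decrease = 0.5 * g^T H^(-1) g = 11.1119


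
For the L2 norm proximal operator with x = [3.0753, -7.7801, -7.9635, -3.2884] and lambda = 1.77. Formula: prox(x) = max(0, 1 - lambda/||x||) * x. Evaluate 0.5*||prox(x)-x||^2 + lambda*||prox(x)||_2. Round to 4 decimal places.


Step 1: Compute ||x||.
||x|| = 12.0091
Step 2: Compute scaling factor.
scale = max(0, 1 - 1.77/12.0091) = 0.8526
Step 3: prox(x) = [2.622, -6.6334, -6.7898, -2.8037]
||prox(x)|| = 10.2391
Step 4: Proximal objective.
0.5*||prox-x||^2 = 1.5665
lambda*||prox|| = 18.1232
Total = 19.6896


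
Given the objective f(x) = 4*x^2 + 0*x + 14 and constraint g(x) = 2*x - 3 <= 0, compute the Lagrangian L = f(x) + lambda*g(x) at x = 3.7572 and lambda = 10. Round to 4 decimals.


Step 1: Evaluate f(x).
f(3.7572) = 4*3.7572^2 + 0*3.7572 + 14 = 70.4662
Step 2: Evaluate g(x).
g(3.7572) = 2*3.7572 - 3 = 4.5144
Step 3: Compute Lagrangian.
L = 70.4662 + 10*4.5144 = 115.6102


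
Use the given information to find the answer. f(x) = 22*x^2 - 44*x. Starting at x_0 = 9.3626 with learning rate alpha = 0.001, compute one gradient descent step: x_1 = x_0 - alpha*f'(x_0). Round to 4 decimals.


We compute the gradient at x_0 and apply the update.
f'(x) = 44*x - 44
f'(9.3626) = 44*9.3626 - 44 = 367.9544
x_1 = 9.3626 - 0.001*367.9544 = 8.9946


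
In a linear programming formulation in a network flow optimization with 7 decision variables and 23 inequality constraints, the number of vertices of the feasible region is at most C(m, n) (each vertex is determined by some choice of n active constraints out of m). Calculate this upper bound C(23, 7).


Each vertex corresponds to some choice of n active constraints out of m, so the number of vertices is at most C(m, n) = m! / (n!(m-n)!).
m = 23, n = 7
Numerator: 23 * 22 * 21 * 20 * 19 * 18 * 17
Denominator: 7! = 5040
C(23, 7) = 245157


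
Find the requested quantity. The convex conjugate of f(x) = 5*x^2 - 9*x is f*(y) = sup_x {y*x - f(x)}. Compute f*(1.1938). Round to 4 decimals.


f*(y) = sup_x {y*x - a*x^2 - b*x} = sup_x {(y-b)*x - a*x^2}
FOC: (y - b) - 2a*x = 0 => x* = (y - b)/(2a)
x* = (1.1938 + 9)/(2*5) = 1.0194
f*(1.1938) = (y-b)^2/(4a) = (1.1938 + 9)^2/(4*5)
= 103.9136/20 = 5.1957


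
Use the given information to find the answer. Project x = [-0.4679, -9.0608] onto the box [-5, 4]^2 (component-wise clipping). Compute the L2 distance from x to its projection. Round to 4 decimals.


Project each component onto [-5, 4].
clip(-0.4679) = -0.4679, clip(-9.0608) = -5.0
Projection = [-0.4679, -5.0]
Squared diffs: [0.0, 16.4901]
Distance = sqrt(16.4901) = 4.0608


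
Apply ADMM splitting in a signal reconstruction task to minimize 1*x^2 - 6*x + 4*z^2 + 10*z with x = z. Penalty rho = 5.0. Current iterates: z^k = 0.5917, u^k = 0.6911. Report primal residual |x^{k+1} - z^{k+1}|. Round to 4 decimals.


ADMM iteration with rho = 5.0, z^k = 0.5917, u^k = 0.6911
Step 1: x-update.
Minimize 1*x^2 - 6*x + (5.0/2)*(x - 0.5917 + 0.6911)^2
FOC: (2*1 + 5.0)*x = 6 + 5.0*(0.5917 - 0.6911)
x^{k+1} = 0.7861
Step 2: z-update.
Minimize 4*z^2 + 10*z + (5.0/2)*(0.7861 - z + 0.6911)^2
FOC: (2*4 + 5.0)*z = -10 + 5.0*(0.7861 + 0.6911)
z^{k+1} = -0.2011
Step 3: u-update.
u^{k+1} = 0.6911 + 0.7861 + 0.2011 = 1.6783
Step 4: Primal residual = |0.7861 + 0.2011| = 0.9872


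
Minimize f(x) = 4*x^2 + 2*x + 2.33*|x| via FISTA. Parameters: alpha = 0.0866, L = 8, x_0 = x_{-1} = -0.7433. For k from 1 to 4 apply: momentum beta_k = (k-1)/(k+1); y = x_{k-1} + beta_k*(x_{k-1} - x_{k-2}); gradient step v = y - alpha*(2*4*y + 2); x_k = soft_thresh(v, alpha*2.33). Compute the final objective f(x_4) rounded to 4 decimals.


FISTA on f(x) = 4*x^2 + 2*x + 2.33*|x|
L = 8, alpha = 0.0866
Iteration 1: beta = 0.0, y = -0.7433 + 0.0*(-0.7433 + 0.7433) = -0.7433
  grad(y) = -3.9464, v = y - alpha*grad = -0.4015
  prox(v) = soft_thresh(-0.4015, 0.2018) = -0.1998
Iteration 2: beta = 0.3333, y = -0.1998 + 0.3333*(-0.1998 + 0.7433) = -0.0186
  grad(y) = 1.8513, v = y - alpha*grad = -0.1789
  prox(v) = soft_thresh(-0.1789, 0.2018) = 0.0
Iteration 3: beta = 0.5, y = 0.0 + 0.5*(0.0 + 0.1998) = 0.0999
  grad(y) = 2.7991, v = y - alpha*grad = -0.1425
  prox(v) = soft_thresh(-0.1425, 0.2018) = 0.0
Iteration 4: beta = 0.6, y = 0.0 + 0.6*(0.0 - 0.0) = 0.0
  grad(y) = 2.0, v = y - alpha*grad = -0.1732
  prox(v) = soft_thresh(-0.1732, 0.2018) = 0.0
f(x_4) = 4*0.0^2 + 2*0.0 + 2.33*|0.0| = 0.0


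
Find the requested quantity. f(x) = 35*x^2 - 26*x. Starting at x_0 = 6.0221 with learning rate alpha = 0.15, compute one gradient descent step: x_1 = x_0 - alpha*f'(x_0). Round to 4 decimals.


We compute the gradient at x_0 and apply the update.
f'(x) = 70*x - 26
f'(6.0221) = 70*6.0221 - 26 = 395.547
x_1 = 6.0221 - 0.15*395.547 = -53.31


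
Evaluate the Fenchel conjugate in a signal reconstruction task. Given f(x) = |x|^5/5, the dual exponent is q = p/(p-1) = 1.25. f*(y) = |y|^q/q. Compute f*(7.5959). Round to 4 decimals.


The conjugate exponent q satisfies 1/p + 1/q = 1.
p = 5, so q = 5/(5 - 1) = 1.25
|y|^q = 7.5959^1.25 = 12.6103
f*(7.5959) = 12.6103 / 1.25 = 10.0882


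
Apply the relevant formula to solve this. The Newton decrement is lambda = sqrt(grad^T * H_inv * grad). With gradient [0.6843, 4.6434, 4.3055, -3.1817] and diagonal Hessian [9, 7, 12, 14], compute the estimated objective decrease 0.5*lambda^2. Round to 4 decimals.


Step 1: H is diagonal, so H^(-1) * g = [0.076, 0.6633, 0.3588, -0.2273].
Step 2: g^T H^(-1) g = sum_i g_i^2 / H_ii
  = (0.6843)^2/9 + (4.6434)^2/7 + (4.3055)^2/12 + (-3.1817)^2/14
  = 0.052 + 3.0802 + 1.5448 + 0.7231 = 5.4001
Step 3: Objective decrease = 0.5 * g^T H^(-1) g = 2.7


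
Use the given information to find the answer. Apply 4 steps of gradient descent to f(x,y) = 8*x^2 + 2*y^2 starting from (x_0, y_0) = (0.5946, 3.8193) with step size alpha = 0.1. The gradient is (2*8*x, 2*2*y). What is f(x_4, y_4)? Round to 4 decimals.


Gradient descent on f(x,y) = 8*x^2 + 2*y^2.
Starting point: (0.5946, 3.8193), alpha = 0.1
Step 1: grad_x = 2*8*0.5946 = 9.5136, grad_y = 2*2*3.8193 = 15.2772
  x_1 = 0.5946 - 0.1*9.5136 = -0.3568
  y_1 = 3.8193 - 0.1*15.2772 = 2.2916
Step 2: grad_x = 2*8*-0.3568 = -5.7082, grad_y = 2*2*2.2916 = 9.1663
  x_2 = -0.3568 - 0.1*-5.7082 = 0.2141
  y_2 = 2.2916 - 0.1*9.1663 = 1.3749
Step 3: grad_x = 2*8*0.2141 = 3.4249, grad_y = 2*2*1.3749 = 5.4998
  x_3 = 0.2141 - 0.1*3.4249 = -0.1284
  y_3 = 1.3749 - 0.1*5.4998 = 0.825
Step 4: grad_x = 2*8*-0.1284 = -2.0549, grad_y = 2*2*0.825 = 3.2999
  x_4 = -0.1284 - 0.1*-2.0549 = 0.0771
  y_4 = 0.825 - 0.1*3.2999 = 0.495
f(0.0771, 0.495) = 8*0.0771^2 + 2*0.495^2 = 0.5375


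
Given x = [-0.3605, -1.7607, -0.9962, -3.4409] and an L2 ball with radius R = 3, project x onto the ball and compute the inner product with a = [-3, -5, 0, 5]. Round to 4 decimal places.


Step 1: Compute ||x|| (intermediates to 6 decimals).
||x|| = sqrt((-0.3605)^2 + (-1.7607)^2 + (-0.9962)^2 + (-3.4409)^2) = 4.007771
Step 2: Project.
Since ||x|| > R, scale = R/||x|| = 3/4.007771 = 0.748546, proj(x) = scale * x
proj(x) = [-0.269851, -1.317965, -0.745702, -2.575672]
Step 3: Dot product.
a^T * proj(x) = -3*(-0.269851) - 5*(-1.317965) + 0*(-0.745702) + 5*(-2.575672) = -5.479


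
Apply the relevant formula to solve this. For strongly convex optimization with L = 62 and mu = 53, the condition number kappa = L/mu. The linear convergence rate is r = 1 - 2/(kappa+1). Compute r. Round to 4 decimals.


Step 1: Compute the condition number.
kappa = L/mu = 62/53 = 1.1698
Step 2: Compute the convergence rate.
r = 1 - 2/(kappa + 1) = 1 - 2*mu/(L + mu) = (L - mu)/(L + mu) = 9/115 = 0.0783


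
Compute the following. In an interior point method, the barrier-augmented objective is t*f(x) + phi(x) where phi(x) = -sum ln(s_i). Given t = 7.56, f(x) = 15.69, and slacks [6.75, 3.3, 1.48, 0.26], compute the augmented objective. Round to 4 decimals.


Step 1: Compute log-barrier.
ln values: [1.9095, 1.1939, 0.392, -1.3471]
phi = -(1.9095 + 1.1939 + 0.392 - 1.3471) = -2.1484
Step 2: Compute augmented objective.
t*f(x) = 7.56*15.69 = 118.6164
Total = 118.6164 - 2.1484 = 116.468


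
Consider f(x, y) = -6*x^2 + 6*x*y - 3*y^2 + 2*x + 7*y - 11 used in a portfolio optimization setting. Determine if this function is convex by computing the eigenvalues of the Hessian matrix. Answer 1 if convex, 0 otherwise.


The Hessian of f(x,y) = -6*x^2 + 6*x*y - 3*y^2 + 2*x + 7*y - 11 is:
H = [[-12, 6], [6, -6]]
Trace = -12 - 6 = -18
Determinant = -12*-6 - (6)^2 = 36
Discriminant = (-18)^2 - 4*36 = 180.0
Eigenvalues: lambda_1 = -15.7082, lambda_2 = -2.2918
The function is not convex.

0


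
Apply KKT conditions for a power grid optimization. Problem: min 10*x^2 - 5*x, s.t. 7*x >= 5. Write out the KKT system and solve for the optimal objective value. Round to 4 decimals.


Step 1: Try lambda = 0 (constraint inactive).
x_unc = 5/(2*10) = 0.25
Check: 7*0.25 = 1.75 < 5 -- violated!
Step 2: Constraint must be active: 7*x = 5
x* = 5/7 = 0.7143 (rounded; the exact value 5/7 is used below)
lambda = (2*10*(5/7) - 5)/7 = 1.3265
Step 3: Compute optimal value.
f(x*) = 10*(5/7)^2 - 5*(5/7) = 1.5306


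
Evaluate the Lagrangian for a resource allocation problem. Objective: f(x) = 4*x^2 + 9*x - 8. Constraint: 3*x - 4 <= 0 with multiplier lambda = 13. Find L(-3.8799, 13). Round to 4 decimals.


Step 1: Evaluate f(x).
f(-3.8799) = 4*(-3.8799)^2 + 9*(-3.8799) - 8 = 17.2954
Step 2: Evaluate g(x).
g(-3.8799) = 3*-3.8799 - 4 = -15.6397
Step 3: Compute Lagrangian.
L = 17.2954 + 13*-15.6397 = -186.0207


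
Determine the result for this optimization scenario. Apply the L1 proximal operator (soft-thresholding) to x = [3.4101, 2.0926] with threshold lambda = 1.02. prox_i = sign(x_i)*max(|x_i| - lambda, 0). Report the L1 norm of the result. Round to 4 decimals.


Soft-thresholding with lambda = 1.02:
prox(3.4101) = sign(3.4101)*max(|3.4101| - 1.02, 0) = 2.3901
prox(2.0926) = sign(2.0926)*max(|2.0926| - 1.02, 0) = 1.0726
prox(x) = [2.3901, 1.0726]
||prox(x)||_1 = 2.3901 + 1.0726 = 3.4627


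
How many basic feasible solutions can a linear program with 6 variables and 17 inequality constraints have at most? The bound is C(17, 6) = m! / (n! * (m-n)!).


Each vertex corresponds to some choice of n active constraints out of m, so the number of vertices is at most C(m, n) = m! / (n!(m-n)!).
m = 17, n = 6
Numerator: 17 * 16 * 15 * 14 * 13 * 12
Denominator: 6! = 720
C(17, 6) = 12376


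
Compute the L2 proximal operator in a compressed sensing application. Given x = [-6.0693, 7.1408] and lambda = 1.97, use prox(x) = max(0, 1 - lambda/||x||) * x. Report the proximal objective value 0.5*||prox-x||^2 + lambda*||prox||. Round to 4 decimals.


Step 1: Compute ||x||.
||x|| = 9.3716
Step 2: Compute scaling factor.
scale = max(0, 1 - 1.97/9.3716) = 0.7898
Step 3: prox(x) = [-4.7935, 5.6397]
||prox(x)|| = 7.4016
Step 4: Proximal objective.
0.5*||prox-x||^2 = 1.9405
lambda*||prox|| = 14.5812
Total = 16.5217


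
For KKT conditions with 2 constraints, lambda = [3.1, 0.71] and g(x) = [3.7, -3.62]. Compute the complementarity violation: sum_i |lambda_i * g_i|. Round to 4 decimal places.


KKT complementary slackness check:
lambda_1 * g_1 = 3.1 * 3.7 = 11.47
lambda_2 * g_2 = 0.71 * -3.62 = -2.5702
Total violation = 11.47 + 2.5702 = 14.0402


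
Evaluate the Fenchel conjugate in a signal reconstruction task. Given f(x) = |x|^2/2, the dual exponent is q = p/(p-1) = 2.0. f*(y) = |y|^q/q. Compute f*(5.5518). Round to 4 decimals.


The conjugate exponent q satisfies 1/p + 1/q = 1.
p = 2, so q = 2/(2 - 1) = 2.0
|y|^q = 5.5518^2.0 = 30.8225
f*(5.5518) = 30.8225 / 2.0 = 15.4112


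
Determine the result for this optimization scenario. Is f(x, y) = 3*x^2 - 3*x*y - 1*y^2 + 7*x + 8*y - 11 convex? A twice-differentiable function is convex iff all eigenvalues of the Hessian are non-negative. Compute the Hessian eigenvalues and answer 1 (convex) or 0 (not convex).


The Hessian of f(x,y) = 3*x^2 - 3*x*y - 1*y^2 + 7*x + 8*y - 11 is:
H = [[6, -3], [-3, -2]]
Trace = 6 - 2 = 4
Determinant = 6*-2 - (-3)^2 = -21
Discriminant = (4)^2 - 4*-21 = 100.0
Eigenvalues: lambda_1 = -3.0, lambda_2 = 7.0
The function is not convex.

0


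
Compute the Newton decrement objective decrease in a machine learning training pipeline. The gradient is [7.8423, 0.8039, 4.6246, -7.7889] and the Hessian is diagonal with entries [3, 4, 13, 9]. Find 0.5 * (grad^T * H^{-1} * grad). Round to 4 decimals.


Step 1: H is diagonal, so H^(-1) * g = [2.6141, 0.201, 0.3557, -0.8654].
Step 2: g^T H^(-1) g = sum_i g_i^2 / H_ii
  = (7.8423)^2/3 + (0.8039)^2/4 + (4.6246)^2/13 + (-7.7889)^2/9
  = 20.5006 + 0.1616 + 1.6451 + 6.7408 = 29.048
Step 3: Objective decrease = 0.5 * g^T H^(-1) g = 14.524


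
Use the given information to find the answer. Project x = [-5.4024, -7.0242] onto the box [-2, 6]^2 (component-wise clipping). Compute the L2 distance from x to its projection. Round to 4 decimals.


Project each component onto [-2, 6].
clip(-5.4024) = -2.0, clip(-7.0242) = -2.0
Projection = [-2.0, -2.0]
Squared diffs: [11.5763, 25.2426]
Distance = sqrt(36.8189) = 6.0679


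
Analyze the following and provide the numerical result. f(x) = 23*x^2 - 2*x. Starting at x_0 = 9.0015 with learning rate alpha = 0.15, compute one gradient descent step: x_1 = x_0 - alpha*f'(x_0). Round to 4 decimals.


We compute the gradient at x_0 and apply the update.
f'(x) = 46*x - 2
f'(9.0015) = 46*9.0015 - 2 = 412.069
x_1 = 9.0015 - 0.15*412.069 = -52.8089


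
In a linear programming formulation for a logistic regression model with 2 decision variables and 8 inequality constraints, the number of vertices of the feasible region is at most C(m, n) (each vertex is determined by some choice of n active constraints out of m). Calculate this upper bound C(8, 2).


Each vertex corresponds to some choice of n active constraints out of m, so the number of vertices is at most C(m, n) = m! / (n!(m-n)!).
m = 8, n = 2
Numerator: 8 * 7
Denominator: 2! = 2
C(8, 2) = 28


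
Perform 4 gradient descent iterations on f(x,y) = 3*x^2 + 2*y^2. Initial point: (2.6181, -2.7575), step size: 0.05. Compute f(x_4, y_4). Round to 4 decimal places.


Gradient descent on f(x,y) = 3*x^2 + 2*y^2.
Starting point: (2.6181, -2.7575), alpha = 0.05
Step 1: grad_x = 2*3*2.6181 = 15.7086, grad_y = 2*2*-2.7575 = -11.03
  x_1 = 2.6181 - 0.05*15.7086 = 1.8327
  y_1 = -2.7575 - 0.05*-11.03 = -2.206
Step 2: grad_x = 2*3*1.8327 = 10.996, grad_y = 2*2*-2.206 = -8.824
  x_2 = 1.8327 - 0.05*10.996 = 1.2829
  y_2 = -2.206 - 0.05*-8.824 = -1.7648
Step 3: grad_x = 2*3*1.2829 = 7.6972, grad_y = 2*2*-1.7648 = -7.0592
  x_3 = 1.2829 - 0.05*7.6972 = 0.898
  y_3 = -1.7648 - 0.05*-7.0592 = -1.4118
Step 4: grad_x = 2*3*0.898 = 5.388, grad_y = 2*2*-1.4118 = -5.6474
  x_4 = 0.898 - 0.05*5.388 = 0.6286
  y_4 = -1.4118 - 0.05*-5.6474 = -1.1295
f(0.6286, -1.1295) = 3*0.6286^2 + 2*(-1.1295)^2 = 3.7368


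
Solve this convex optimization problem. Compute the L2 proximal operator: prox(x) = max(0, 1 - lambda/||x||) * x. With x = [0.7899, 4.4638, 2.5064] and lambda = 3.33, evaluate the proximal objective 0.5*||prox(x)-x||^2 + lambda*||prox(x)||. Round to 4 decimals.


Step 1: Compute ||x||.
||x|| = 5.1799
Step 2: Compute scaling factor.
scale = max(0, 1 - 3.33/5.1799) = 0.3571
Step 3: prox(x) = [0.2821, 1.5942, 0.8951]
||prox(x)|| = 1.8499
Step 4: Proximal objective.
0.5*||prox-x||^2 = 5.5445
lambda*||prox|| = 6.1602
Total = 11.7047


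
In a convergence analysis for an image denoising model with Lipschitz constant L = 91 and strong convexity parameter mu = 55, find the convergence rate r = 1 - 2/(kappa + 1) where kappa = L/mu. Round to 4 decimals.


Step 1: Compute the condition number.
kappa = L/mu = 91/55 = 1.6545
Step 2: Compute the convergence rate.
r = 1 - 2/(kappa + 1) = 1 - 2*mu/(L + mu) = (L - mu)/(L + mu) = 36/146 = 0.2466


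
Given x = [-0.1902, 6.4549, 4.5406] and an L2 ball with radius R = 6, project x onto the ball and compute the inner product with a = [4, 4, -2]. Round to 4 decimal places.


Step 1: Compute ||x|| (intermediates to 6 decimals).
||x|| = sqrt((-0.1902)^2 + 6.4549^2 + 4.5406^2) = 7.894236
Step 2: Project.
Since ||x|| > R, scale = R/||x|| = 6/7.894236 = 0.760048, proj(x) = scale * x
proj(x) = [-0.144561, 4.906034, 3.451074]
Step 3: Dot product.
a^T * proj(x) = 4*(-0.144561) + 4*4.906034 - 2*3.451074 = 12.1437


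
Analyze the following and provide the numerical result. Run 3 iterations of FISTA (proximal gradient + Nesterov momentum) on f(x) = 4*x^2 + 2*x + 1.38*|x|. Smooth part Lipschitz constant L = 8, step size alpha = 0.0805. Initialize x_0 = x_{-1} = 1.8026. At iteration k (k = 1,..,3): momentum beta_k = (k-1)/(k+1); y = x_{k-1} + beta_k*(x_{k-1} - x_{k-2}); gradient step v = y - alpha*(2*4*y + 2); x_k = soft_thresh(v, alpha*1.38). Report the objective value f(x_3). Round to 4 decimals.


FISTA on f(x) = 4*x^2 + 2*x + 1.38*|x|
L = 8, alpha = 0.0805
Iteration 1: beta = 0.0, y = 1.8026 + 0.0*(1.8026 - 1.8026) = 1.8026
  grad(y) = 16.4208, v = y - alpha*grad = 0.4807
  prox(v) = soft_thresh(0.4807, 0.1111) = 0.3696
Iteration 2: beta = 0.3333, y = 0.3696 + 0.3333*(0.3696 - 1.8026) = -0.108
  grad(y) = 1.1358, v = y - alpha*grad = -0.1995
  prox(v) = soft_thresh(-0.1995, 0.1111) = -0.0884
Iteration 3: beta = 0.5, y = -0.0884 + 0.5*(-0.0884 - 0.3696) = -0.3174
  grad(y) = -0.5389, v = y - alpha*grad = -0.274
  prox(v) = soft_thresh(-0.274, 0.1111) = -0.1629
f(x_3) = 4*(-0.1629)^2 + 2*(-0.1629) + 1.38*|-0.1629| = 0.0051


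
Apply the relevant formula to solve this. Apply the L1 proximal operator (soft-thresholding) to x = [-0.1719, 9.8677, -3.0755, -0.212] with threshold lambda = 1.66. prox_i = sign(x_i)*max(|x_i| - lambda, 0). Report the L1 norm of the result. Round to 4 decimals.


Soft-thresholding with lambda = 1.66:
prox(-0.1719) = sign(-0.1719)*max(|-0.1719| - 1.66, 0) = 0.0
prox(9.8677) = sign(9.8677)*max(|9.8677| - 1.66, 0) = 8.2077
prox(-3.0755) = sign(-3.0755)*max(|-3.0755| - 1.66, 0) = -1.4155
prox(-0.212) = sign(-0.212)*max(|-0.212| - 1.66, 0) = 0.0
prox(x) = [0.0, 8.2077, -1.4155, 0.0]
||prox(x)||_1 = 0.0 + 8.2077 + 1.4155 + 0.0 = 9.6232


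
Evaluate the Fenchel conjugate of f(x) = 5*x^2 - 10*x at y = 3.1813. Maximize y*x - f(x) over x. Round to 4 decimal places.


f*(y) = sup_x {y*x - a*x^2 - b*x} = sup_x {(y-b)*x - a*x^2}
FOC: (y - b) - 2a*x = 0 => x* = (y - b)/(2a)
x* = (3.1813 + 10)/(2*5) = 1.3181
f*(3.1813) = (y-b)^2/(4a) = (3.1813 + 10)^2/(4*5)
= 173.7467/20 = 8.6873


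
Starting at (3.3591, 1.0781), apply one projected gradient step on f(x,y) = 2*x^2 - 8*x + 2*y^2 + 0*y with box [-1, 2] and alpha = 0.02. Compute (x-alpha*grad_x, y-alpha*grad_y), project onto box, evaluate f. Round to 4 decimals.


Step 1: Compute gradient at (3.3591, 1.0781).
grad_x = 2*2*3.3591 - 8 = 5.4364
grad_y = 2*2*1.0781 + 0 = 4.3124
Step 2: Gradient step.
x_raw = 3.3591 - 0.02*5.4364 = 3.2504
y_raw = 1.0781 - 0.02*4.3124 = 0.9919
Step 3: Project onto [-1, 2].
x_proj = clip(3.2504) = 2.0
y_proj = clip(0.9919) = 0.9919
Step 4: Evaluate f.
f(2.0, 0.9919) = -6.0325


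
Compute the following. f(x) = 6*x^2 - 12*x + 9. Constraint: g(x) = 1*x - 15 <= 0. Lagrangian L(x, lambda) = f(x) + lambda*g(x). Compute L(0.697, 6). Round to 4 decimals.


Step 1: Evaluate f(x).
f(0.697) = 6*0.697^2 - 12*0.697 + 9 = 3.5509
Step 2: Evaluate g(x).
g(0.697) = 1*0.697 - 15 = -14.303
Step 3: Compute Lagrangian.
L = 3.5509 + 6*-14.303 = -82.2671


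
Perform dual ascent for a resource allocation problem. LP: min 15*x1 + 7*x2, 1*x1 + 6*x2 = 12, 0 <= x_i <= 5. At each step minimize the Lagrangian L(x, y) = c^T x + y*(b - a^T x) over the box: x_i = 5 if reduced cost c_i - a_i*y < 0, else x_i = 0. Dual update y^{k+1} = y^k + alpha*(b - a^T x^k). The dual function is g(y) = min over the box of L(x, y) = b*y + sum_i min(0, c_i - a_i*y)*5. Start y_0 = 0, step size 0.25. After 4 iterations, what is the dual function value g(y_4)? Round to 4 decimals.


Dual ascent for LP: min 15*x1 + 7*x2, 1*x1 + 6*x2 = 12, 0 <= x_i <= 5
Step 1: y^k = 0.0, reduced costs: (15.0, 7.0)
  x^k = (0.0, 0.0), subgradient = b - a^T x = 12.0
  y^{k+1} = 0.0 + 0.25*12.0 = 3.0
Step 2: y^k = 3.0, reduced costs: (12.0, -11.0)
  x^k = (0.0, 5.0), subgradient = b - a^T x = -18.0
  y^{k+1} = 3.0 + 0.25*-18.0 = -1.5
Step 3: y^k = -1.5, reduced costs: (16.5, 16.0)
  x^k = (0.0, 0.0), subgradient = b - a^T x = 12.0
  y^{k+1} = -1.5 + 0.25*12.0 = 1.5
Step 4: y^k = 1.5, reduced costs: (13.5, -2.0)
  x^k = (0.0, 5.0), subgradient = b - a^T x = -18.0
  y^{k+1} = 1.5 + 0.25*-18.0 = -3.0
Dual objective at y_4 = -3.0: reduced costs (18.0, 25.0), box minimizer x = (0.0, 0.0)
g(y_4) = b*y + (c1 - a1*y)*x1 + (c2 - a2*y)*x2 = 12*(-3.0) + 18.0*0.0 + 25.0*0.0 = -36.0 + 0.0 + 0.0 = -36.0


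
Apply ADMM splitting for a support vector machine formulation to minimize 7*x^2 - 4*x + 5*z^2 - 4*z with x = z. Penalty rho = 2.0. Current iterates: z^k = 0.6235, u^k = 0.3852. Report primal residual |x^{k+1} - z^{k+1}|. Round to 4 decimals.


ADMM iteration with rho = 2.0, z^k = 0.6235, u^k = 0.3852
Step 1: x-update.
Minimize 7*x^2 - 4*x + (2.0/2)*(x - 0.6235 + 0.3852)^2
FOC: (2*7 + 2.0)*x = 4 + 2.0*(0.6235 - 0.3852)
x^{k+1} = 0.2798
Step 2: z-update.
Minimize 5*z^2 - 4*z + (2.0/2)*(0.2798 - z + 0.3852)^2
FOC: (2*5 + 2.0)*z = 4 + 2.0*(0.2798 + 0.3852)
z^{k+1} = 0.4442
Step 3: u-update.
u^{k+1} = 0.3852 + 0.2798 - 0.4442 = 0.2208
Step 4: Primal residual = |0.2798 - 0.4442| = 0.1644


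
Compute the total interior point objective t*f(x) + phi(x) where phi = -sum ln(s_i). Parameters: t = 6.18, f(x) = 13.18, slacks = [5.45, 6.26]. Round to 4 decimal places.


Step 1: Compute log-barrier.
ln values: [1.6956, 1.8342]
phi = -(1.6956 + 1.8342) = -3.5298
Step 2: Compute augmented objective.
t*f(x) = 6.18*13.18 = 81.4524
Total = 81.4524 - 3.5298 = 77.9226


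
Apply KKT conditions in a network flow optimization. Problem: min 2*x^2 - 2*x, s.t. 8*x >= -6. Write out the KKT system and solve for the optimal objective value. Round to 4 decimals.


Step 1: Try lambda = 0 (constraint inactive).
Stationarity: 2*2*x - 2 = 0
x* = 2/(2*2) = 0.5
Check constraint: 8*0.5 = 4.0 >= -6 -- satisfied.
Step 2: Compute optimal value.
f(x*) = 2*0.5^2 - 2*0.5 = -0.5


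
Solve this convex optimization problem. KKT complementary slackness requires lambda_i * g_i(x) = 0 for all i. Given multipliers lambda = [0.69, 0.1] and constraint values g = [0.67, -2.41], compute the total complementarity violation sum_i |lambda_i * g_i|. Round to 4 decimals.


KKT complementary slackness check:
lambda_1 * g_1 = 0.69 * 0.67 = 0.4623
lambda_2 * g_2 = 0.1 * -2.41 = -0.241
Total violation = 0.4623 + 0.241 = 0.7033
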